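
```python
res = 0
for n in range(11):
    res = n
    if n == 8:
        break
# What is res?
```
Trace:
  res=0
  res=0, n=0
  res=1, n=1
  res=2, n=2
  res=3, n=3
  res=4, n=4
  res=5, n=5
  res=6, n=6
  res=7, n=7
  res=8, n=8

Final answer: 8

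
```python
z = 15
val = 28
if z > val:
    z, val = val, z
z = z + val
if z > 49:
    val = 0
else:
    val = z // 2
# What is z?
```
Trace:
  z=15
  z=15, val=28
  z=15, val=28
  z=43, val=28
  z=43, val=21

Final answer: 43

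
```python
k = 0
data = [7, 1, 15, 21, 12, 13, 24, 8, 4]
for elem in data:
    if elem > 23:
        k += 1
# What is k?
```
Trace:
  k=0
  k=0, elem=7
  k=0, elem=1
  k=0, elem=15
  k=0, elem=21
  k=0, elem=12
  k=0, elem=13
  k=1, elem=24
  k=1, elem=8
  k=1, elem=4

Final answer: 1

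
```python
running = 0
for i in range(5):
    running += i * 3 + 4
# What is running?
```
Trace:
  running=0
  running=4, i=0
  running=11, i=1
  running=21, i=2
  running=34, i=3
  running=50, i=4

Final answer: 50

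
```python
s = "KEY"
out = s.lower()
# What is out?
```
Trace:
  s='KEY'
  s='KEY', out='key'

Final answer: 'key'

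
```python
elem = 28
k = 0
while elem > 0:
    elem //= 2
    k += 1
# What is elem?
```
Trace:
  elem=28
  elem=28, k=0
  elem=14, k=1
  elem=7, k=2
  elem=3, k=3
  elem=1, k=4
  elem=0, k=5

Final answer: 0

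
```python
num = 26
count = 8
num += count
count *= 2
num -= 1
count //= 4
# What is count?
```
Trace:
  num=26
  num=26, count=8
  num=34, count=8
  num=34, count=16
  num=33, count=16
  num=33, count=4

Final answer: 4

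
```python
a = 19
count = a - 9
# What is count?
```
Trace:
  a=19
  a=19, count=10

Final answer: 10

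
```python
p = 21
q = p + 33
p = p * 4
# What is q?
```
Trace:
  p=21
  p=21, q=54
  p=84, q=54

Final answer: 54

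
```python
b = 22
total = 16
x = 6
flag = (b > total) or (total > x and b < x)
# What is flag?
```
Trace:
  b=22
  b=22, total=16
  b=22, total=16, x=6
  b=22, total=16, x=6, flag=True

Final answer: True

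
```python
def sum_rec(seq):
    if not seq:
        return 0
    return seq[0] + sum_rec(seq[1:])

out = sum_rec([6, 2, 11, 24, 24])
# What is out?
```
Call trace:
sum_rec(seq=[6, 2, 11, 24, 24])
  sum_rec(seq=[2, 11, 24, 24])
    sum_rec(seq=[11, 24, 24])
      sum_rec(seq=[24, 24])
        sum_rec(seq=[24])
          sum_rec(seq=[])
          -> return 0
        -> return 24
      -> return 48
    -> return 59
  -> return 61
-> return 67

Final answer: 67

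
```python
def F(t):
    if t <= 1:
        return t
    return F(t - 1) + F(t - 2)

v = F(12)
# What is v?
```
Call trace (a repeated sub-call is expanded the first time; later identical calls just restate its return value):
F(t=12)
  F(t=11)
    F(t=10)
      F(t=9)
        F(t=8)
          F(t=7)
            F(t=6)
              F(t=5)
                F(t=4)
                  F(t=3)
                    F(t=2)
                      F(t=1)
                      -> return 1
                      F(t=0)
                      -> return 0
                    -> return 1
                    F(t=1)
                    -> return 1
                  -> return 2
                  F(t=2) -> return 1  (same call as traced above)
                -> return 3
                F(t=3) -> return 2  (same call as traced above)
              -> return 5
              F(t=4) -> return 3  (same call as traced above)
            -> return 8
            F(t=5) -> return 5  (same call as traced above)
          -> return 13
          F(t=6) -> return 8  (same call as traced above)
        -> return 21
        F(t=7) -> return 13  (same call as traced above)
      -> return 34
      F(t=8) -> return 21  (same call as traced above)
    -> return 55
    F(t=9) -> return 34  (same call as traced above)
  -> return 89
  F(t=10) -> return 55  (same call as traced above)
-> return 144

Final answer: 144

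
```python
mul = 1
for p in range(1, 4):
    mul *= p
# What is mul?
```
Trace:
  mul=1
  mul=1, p=1
  mul=2, p=2
  mul=6, p=3

Final answer: 6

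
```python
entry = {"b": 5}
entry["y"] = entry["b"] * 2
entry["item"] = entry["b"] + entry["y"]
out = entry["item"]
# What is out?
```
Trace:
  entry={'b': 5}
  entry={'b': 5, 'y': 10}
  entry={'b': 5, 'y': 10, 'item': 15}
  entry={'b': 5, 'y': 10, 'item': 15}, out=15

Final answer: 15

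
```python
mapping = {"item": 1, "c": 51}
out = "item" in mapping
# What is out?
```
Trace:
  mapping={'item': 1, 'c': 51}
  mapping={'item': 1, 'c': 51}, out=True

Final answer: True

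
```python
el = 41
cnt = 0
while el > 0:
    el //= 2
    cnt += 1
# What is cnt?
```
Trace:
  el=41
  el=41, cnt=0
  el=20, cnt=1
  el=10, cnt=2
  el=5, cnt=3
  el=2, cnt=4
  el=1, cnt=5
  el=0, cnt=6

Final answer: 6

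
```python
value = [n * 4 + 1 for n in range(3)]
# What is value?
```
Trace:
  n=0
  n=1
  n=2
  value=[1, 5, 9]

Final answer: [1, 5, 9]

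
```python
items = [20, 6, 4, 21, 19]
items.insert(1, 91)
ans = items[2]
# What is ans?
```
Trace:
  items=[20, 6, 4, 21, 19]
  items=[20, 91, 6, 4, 21, 19]
  items=[20, 91, 6, 4, 21, 19], ans=6

Final answer: 6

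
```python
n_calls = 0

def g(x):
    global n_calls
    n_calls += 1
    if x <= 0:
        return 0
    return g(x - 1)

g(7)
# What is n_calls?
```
Call trace:
g(x=7)
  g(x=6)
    g(x=5)
      g(x=4)
        g(x=3)
          g(x=2)
            g(x=1)
              g(x=0)
              -> return 0
            -> return 0
          -> return 0
        -> return 0
      -> return 0
    -> return 0
  -> return 0
-> return 0

n_calls is incremented once per call. g is entered once for each x = 7, 6, 5, 4, 3, 2, 1, 0 (the x <= 0 call returns without recursing), i.e. 7 + 1 calls.
n_calls = 8

Final answer: 8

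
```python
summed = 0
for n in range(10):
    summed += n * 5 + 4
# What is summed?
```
Trace:
  summed=0
  summed=4, n=0
  summed=13, n=1
  summed=27, n=2
  summed=46, n=3
  summed=70, n=4
  summed=99, n=5
  summed=133, n=6
  summed=172, n=7
  summed=216, n=8
  summed=265, n=9

Final answer: 265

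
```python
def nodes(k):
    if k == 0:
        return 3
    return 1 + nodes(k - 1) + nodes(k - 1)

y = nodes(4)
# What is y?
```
Call trace (a repeated sub-call is expanded the first time; later identical calls just restate its return value):
nodes(k=4)
  nodes(k=3)
    nodes(k=2)
      nodes(k=1)
        nodes(k=0)
        -> return 3
        nodes(k=0)
        -> return 3
      -> return 7
      nodes(k=1) -> return 7  (same call as traced above)
    -> return 15
    nodes(k=2) -> return 15  (same call as traced above)
  -> return 31
  nodes(k=3) -> return 31  (same call as traced above)
-> return 63

Final answer: 63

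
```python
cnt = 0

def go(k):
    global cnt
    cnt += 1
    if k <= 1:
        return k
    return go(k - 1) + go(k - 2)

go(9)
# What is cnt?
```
Call trace (a repeated sub-call is expanded the first time; later identical calls just restate its return value):
go(k=9)
  go(k=8)
    go(k=7)
      go(k=6)
        go(k=5)
          go(k=4)
            go(k=3)
              go(k=2)
                go(k=1)
                -> return 1
                go(k=0)
                -> return 0
              -> return 1
              go(k=1)
              -> return 1
            -> return 2
            go(k=2) -> return 1  (same call as traced above)
          -> return 3
          go(k=3) -> return 2  (same call as traced above)
        -> return 5
        go(k=4) -> return 3  (same call as traced above)
      -> return 8
      go(k=5) -> return 5  (same call as traced above)
    -> return 13
    go(k=6) -> return 8  (same call as traced above)
  -> return 21
  go(k=7) -> return 13  (same call as traced above)
-> return 34

cnt is incremented once per call, so count the calls in each subtree. Let C(k) = number of calls made by go(k).
C(0) = C(1) = 1 (base case, no recursion); C(k) = 1 + C(k - 1) + C(k - 2) otherwise.
C(2) = 1 + C(1) + C(0) = 1 + 1 + 1 = 3
C(3) = 1 + C(2) + C(1) = 1 + 3 + 1 = 5
C(4) = 1 + C(3) + C(2) = 1 + 5 + 3 = 9
C(5) = 1 + C(4) + C(3) = 1 + 9 + 5 = 15
C(6) = 1 + C(5) + C(4) = 1 + 15 + 9 = 25
C(7) = 1 + C(6) + C(5) = 1 + 25 + 15 = 41
C(8) = 1 + C(7) + C(6) = 1 + 41 + 25 = 67
C(9) = 1 + C(8) + C(7) = 1 + 67 + 41 = 109
cnt = C(9) = 109

Final answer: 109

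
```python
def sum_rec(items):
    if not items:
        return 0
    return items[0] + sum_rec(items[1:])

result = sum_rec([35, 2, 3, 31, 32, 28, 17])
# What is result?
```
Call trace:
sum_rec(items=[35, 2, 3, 31, 32, 28, 17])
  sum_rec(items=[2, 3, 31, 32, 28, 17])
    sum_rec(items=[3, 31, 32, 28, 17])
      sum_rec(items=[31, 32, 28, 17])
        sum_rec(items=[32, 28, 17])
          sum_rec(items=[28, 17])
            sum_rec(items=[17])
              sum_rec(items=[])
              -> return 0
            -> return 17
          -> return 45
        -> return 77
      -> return 108
    -> return 111
  -> return 113
-> return 148

Final answer: 148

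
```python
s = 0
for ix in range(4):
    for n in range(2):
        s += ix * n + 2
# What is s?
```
Trace:
  s=0
  s=2, ix=0, n=0
  s=4, ix=0, n=1
  s=6, ix=1, n=0
  s=9, ix=1, n=1
  s=11, ix=2, n=0
  s=15, ix=2, n=1
  s=17, ix=3, n=0
  s=22, ix=3, n=1

Final answer: 22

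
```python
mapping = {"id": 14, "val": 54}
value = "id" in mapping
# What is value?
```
Trace:
  mapping={'id': 14, 'val': 54}
  mapping={'id': 14, 'val': 54}, value=True

Final answer: True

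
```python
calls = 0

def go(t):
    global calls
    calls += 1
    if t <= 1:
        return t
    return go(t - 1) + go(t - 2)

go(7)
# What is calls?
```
Call trace (a repeated sub-call is expanded the first time; later identical calls just restate its return value):
go(t=7)
  go(t=6)
    go(t=5)
      go(t=4)
        go(t=3)
          go(t=2)
            go(t=1)
            -> return 1
            go(t=0)
            -> return 0
          -> return 1
          go(t=1)
          -> return 1
        -> return 2
        go(t=2) -> return 1  (same call as traced above)
      -> return 3
      go(t=3) -> return 2  (same call as traced above)
    -> return 5
    go(t=4) -> return 3  (same call as traced above)
  -> return 8
  go(t=5) -> return 5  (same call as traced above)
-> return 13

calls is incremented once per call, so count the calls in each subtree. Let C(t) = number of calls made by go(t).
C(0) = C(1) = 1 (base case, no recursion); C(t) = 1 + C(t - 1) + C(t - 2) otherwise.
C(2) = 1 + C(1) + C(0) = 1 + 1 + 1 = 3
C(3) = 1 + C(2) + C(1) = 1 + 3 + 1 = 5
C(4) = 1 + C(3) + C(2) = 1 + 5 + 3 = 9
C(5) = 1 + C(4) + C(3) = 1 + 9 + 5 = 15
C(6) = 1 + C(5) + C(4) = 1 + 15 + 9 = 25
C(7) = 1 + C(6) + C(5) = 1 + 25 + 15 = 41
calls = C(7) = 41

Final answer: 41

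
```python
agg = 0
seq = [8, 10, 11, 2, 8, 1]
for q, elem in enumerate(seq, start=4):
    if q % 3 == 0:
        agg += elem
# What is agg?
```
Trace:
  agg=0
  agg=0, q=4, elem=8
  agg=0, q=5, elem=10
  agg=11, q=6, elem=11
  agg=11, q=7, elem=2
  agg=11, q=8, elem=8
  agg=12, q=9, elem=1

Final answer: 12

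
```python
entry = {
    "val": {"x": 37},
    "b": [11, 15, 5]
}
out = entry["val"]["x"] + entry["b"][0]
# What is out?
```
Trace:
  entry={'val': {'x': 37}, 'b': [11, 15, 5]}
  entry={'val': {'x': 37}, 'b': [11, 15, 5]}, out=48

Final answer: 48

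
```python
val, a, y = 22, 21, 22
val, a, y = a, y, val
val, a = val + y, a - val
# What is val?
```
Trace:
  val=22, a=21, y=22
  val=21, a=22, y=22
  val=43, a=1, y=22

Final answer: 43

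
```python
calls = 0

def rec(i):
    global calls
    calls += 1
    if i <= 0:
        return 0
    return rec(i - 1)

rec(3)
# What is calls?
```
Call trace:
rec(i=3)
  rec(i=2)
    rec(i=1)
      rec(i=0)
      -> return 0
    -> return 0
  -> return 0
-> return 0

calls is incremented once per call. rec is entered once for each i = 3, 2, 1, 0 (the i <= 0 call returns without recursing), i.e. 3 + 1 calls.
calls = 4

Final answer: 4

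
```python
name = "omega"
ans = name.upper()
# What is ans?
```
Trace:
  name='omega'
  name='omega', ans='OMEGA'

Final answer: 'OMEGA'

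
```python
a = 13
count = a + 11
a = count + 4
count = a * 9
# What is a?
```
Trace:
  a=13
  a=13, count=24
  a=28, count=24
  a=28, count=252

Final answer: 28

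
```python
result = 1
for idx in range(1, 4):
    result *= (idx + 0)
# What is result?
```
Trace:
  result=1
  result=1, idx=1
  result=2, idx=2
  result=6, idx=3

Final answer: 6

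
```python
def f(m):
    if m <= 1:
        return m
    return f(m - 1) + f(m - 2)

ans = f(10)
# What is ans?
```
Call trace (a repeated sub-call is expanded the first time; later identical calls just restate its return value):
f(m=10)
  f(m=9)
    f(m=8)
      f(m=7)
        f(m=6)
          f(m=5)
            f(m=4)
              f(m=3)
                f(m=2)
                  f(m=1)
                  -> return 1
                  f(m=0)
                  -> return 0
                -> return 1
                f(m=1)
                -> return 1
              -> return 2
              f(m=2) -> return 1  (same call as traced above)
            -> return 3
            f(m=3) -> return 2  (same call as traced above)
          -> return 5
          f(m=4) -> return 3  (same call as traced above)
        -> return 8
        f(m=5) -> return 5  (same call as traced above)
      -> return 13
      f(m=6) -> return 8  (same call as traced above)
    -> return 21
    f(m=7) -> return 13  (same call as traced above)
  -> return 34
  f(m=8) -> return 21  (same call as traced above)
-> return 55

Final answer: 55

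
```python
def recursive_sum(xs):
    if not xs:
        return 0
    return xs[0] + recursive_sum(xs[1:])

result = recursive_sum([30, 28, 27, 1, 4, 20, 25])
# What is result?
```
Call trace:
recursive_sum(xs=[30, 28, 27, 1, 4, 20, 25])
  recursive_sum(xs=[28, 27, 1, 4, 20, 25])
    recursive_sum(xs=[27, 1, 4, 20, 25])
      recursive_sum(xs=[1, 4, 20, 25])
        recursive_sum(xs=[4, 20, 25])
          recursive_sum(xs=[20, 25])
            recursive_sum(xs=[25])
              recursive_sum(xs=[])
              -> return 0
            -> return 25
          -> return 45
        -> return 49
      -> return 50
    -> return 77
  -> return 105
-> return 135

Final answer: 135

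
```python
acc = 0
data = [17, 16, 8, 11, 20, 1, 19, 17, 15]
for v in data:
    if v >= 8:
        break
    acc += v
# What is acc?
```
Trace:
  acc=0
  acc=0, v=17

Final answer: 0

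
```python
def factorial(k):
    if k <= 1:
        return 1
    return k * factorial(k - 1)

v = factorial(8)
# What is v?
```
Call trace:
factorial(k=8)
  factorial(k=7)
    factorial(k=6)
      factorial(k=5)
        factorial(k=4)
          factorial(k=3)
            factorial(k=2)
              factorial(k=1)
              -> return 1
            -> return 2
          -> return 6
        -> return 24
      -> return 120
    -> return 720
  -> return 5040
-> return 40320

Final answer: 40320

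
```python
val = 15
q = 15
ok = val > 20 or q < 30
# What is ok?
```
Trace:
  val=15
  val=15, q=15
  val=15, q=15, ok=True

Final answer: True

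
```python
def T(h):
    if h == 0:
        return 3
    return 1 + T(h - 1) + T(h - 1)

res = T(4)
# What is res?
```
Call trace (a repeated sub-call is expanded the first time; later identical calls just restate its return value):
T(h=4)
  T(h=3)
    T(h=2)
      T(h=1)
        T(h=0)
        -> return 3
        T(h=0)
        -> return 3
      -> return 7
      T(h=1) -> return 7  (same call as traced above)
    -> return 15
    T(h=2) -> return 15  (same call as traced above)
  -> return 31
  T(h=3) -> return 31  (same call as traced above)
-> return 63

Final answer: 63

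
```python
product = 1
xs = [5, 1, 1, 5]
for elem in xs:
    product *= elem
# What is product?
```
Trace:
  product=1
  product=5, elem=5
  product=5, elem=1
  product=5, elem=1
  product=25, elem=5

Final answer: 25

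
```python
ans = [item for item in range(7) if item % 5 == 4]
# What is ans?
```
Trace:
  item=0
  item=1
  item=2
  item=3
  item=4
  item=5
  item=6
  ans=[4]

Final answer: [4]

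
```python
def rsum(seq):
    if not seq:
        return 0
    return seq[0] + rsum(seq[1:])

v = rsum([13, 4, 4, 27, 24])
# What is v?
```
Call trace:
rsum(seq=[13, 4, 4, 27, 24])
  rsum(seq=[4, 4, 27, 24])
    rsum(seq=[4, 27, 24])
      rsum(seq=[27, 24])
        rsum(seq=[24])
          rsum(seq=[])
          -> return 0
        -> return 24
      -> return 51
    -> return 55
  -> return 59
-> return 72

Final answer: 72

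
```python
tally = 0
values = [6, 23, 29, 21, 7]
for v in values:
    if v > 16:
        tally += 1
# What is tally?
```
Trace:
  tally=0
  tally=0, v=6
  tally=1, v=23
  tally=2, v=29
  tally=3, v=21
  tally=3, v=7

Final answer: 3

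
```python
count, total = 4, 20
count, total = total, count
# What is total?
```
Trace:
  count=4, total=20
  count=20, total=4

Final answer: 4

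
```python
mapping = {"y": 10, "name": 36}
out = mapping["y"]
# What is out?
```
Trace:
  mapping={'y': 10, 'name': 36}
  mapping={'y': 10, 'name': 36}, out=10

Final answer: 10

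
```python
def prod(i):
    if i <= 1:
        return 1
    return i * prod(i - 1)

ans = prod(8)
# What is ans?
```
Call trace:
prod(i=8)
  prod(i=7)
    prod(i=6)
      prod(i=5)
        prod(i=4)
          prod(i=3)
            prod(i=2)
              prod(i=1)
              -> return 1
            -> return 2
          -> return 6
        -> return 24
      -> return 120
    -> return 720
  -> return 5040
-> return 40320

Final answer: 40320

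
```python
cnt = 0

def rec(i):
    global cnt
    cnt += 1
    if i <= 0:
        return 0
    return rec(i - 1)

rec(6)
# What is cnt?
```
Call trace:
rec(i=6)
  rec(i=5)
    rec(i=4)
      rec(i=3)
        rec(i=2)
          rec(i=1)
            rec(i=0)
            -> return 0
          -> return 0
        -> return 0
      -> return 0
    -> return 0
  -> return 0
-> return 0

cnt is incremented once per call. rec is entered once for each i = 6, 5, 4, 3, 2, 1, 0 (the i <= 0 call returns without recursing), i.e. 6 + 1 calls.
cnt = 7

Final answer: 7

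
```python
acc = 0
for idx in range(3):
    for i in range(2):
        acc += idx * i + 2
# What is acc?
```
Trace:
  acc=0
  acc=2, idx=0, i=0
  acc=4, idx=0, i=1
  acc=6, idx=1, i=0
  acc=9, idx=1, i=1
  acc=11, idx=2, i=0
  acc=15, idx=2, i=1

Final answer: 15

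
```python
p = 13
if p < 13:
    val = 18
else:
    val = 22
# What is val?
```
Trace:
  p=13
  p=13, val=22

Final answer: 22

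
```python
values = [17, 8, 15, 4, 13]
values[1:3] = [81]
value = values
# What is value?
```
Trace:
  values=[17, 8, 15, 4, 13]
  values=[17, 81, 4, 13]
  values=[17, 81, 4, 13], value=[17, 81, 4, 13]

Final answer: [17, 81, 4, 13]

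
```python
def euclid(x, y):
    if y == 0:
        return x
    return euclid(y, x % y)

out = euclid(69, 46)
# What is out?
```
Call trace:
euclid(x=69, y=46)
  euclid(x=46, y=23)
    euclid(x=23, y=0)
    -> return 23
  -> return 23
-> return 23

Final answer: 23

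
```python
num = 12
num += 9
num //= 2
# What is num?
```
Trace:
  num=12
  num=21
  num=10

Final answer: 10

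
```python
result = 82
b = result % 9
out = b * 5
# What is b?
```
Trace:
  result=82
  result=82, b=1
  result=82, b=1, out=5

Final answer: 1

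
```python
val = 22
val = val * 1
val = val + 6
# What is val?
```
Trace:
  val=22
  val=22
  val=28

Final answer: 28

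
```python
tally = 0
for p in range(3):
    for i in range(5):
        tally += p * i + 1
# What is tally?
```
Trace:
  tally=0
  tally=1, p=0, i=0
  tally=2, p=0, i=1
  tally=3, p=0, i=2
  tally=4, p=0, i=3
  tally=5, p=0, i=4
  tally=6, p=1, i=0
  tally=8, p=1, i=1
  tally=11, p=1, i=2
  tally=15, p=1, i=3
  tally=20, p=1, i=4
  tally=21, p=2, i=0
  tally=24, p=2, i=1
  tally=29, p=2, i=2
  tally=36, p=2, i=3
  tally=45, p=2, i=4

Final answer: 45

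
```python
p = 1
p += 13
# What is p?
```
Trace:
  p=1
  p=14

Final answer: 14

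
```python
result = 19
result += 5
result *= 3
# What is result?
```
Trace:
  result=19
  result=24
  result=72

Final answer: 72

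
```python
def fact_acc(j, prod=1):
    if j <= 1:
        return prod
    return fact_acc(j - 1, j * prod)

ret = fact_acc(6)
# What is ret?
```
Call trace:
fact_acc(j=6, prod=1)
  fact_acc(j=5, prod=6)
    fact_acc(j=4, prod=30)
      fact_acc(j=3, prod=120)
        fact_acc(j=2, prod=360)
          fact_acc(j=1, prod=720)
          -> return 720
        -> return 720
      -> return 720
    -> return 720
  -> return 720
-> return 720

Final answer: 720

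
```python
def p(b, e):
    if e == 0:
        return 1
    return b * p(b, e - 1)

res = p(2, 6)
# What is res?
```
Call trace:
p(b=2, e=6)
  p(b=2, e=5)
    p(b=2, e=4)
      p(b=2, e=3)
        p(b=2, e=2)
          p(b=2, e=1)
            p(b=2, e=0)
            -> return 1
          -> return 2
        -> return 4
      -> return 8
    -> return 16
  -> return 32
-> return 64

Final answer: 64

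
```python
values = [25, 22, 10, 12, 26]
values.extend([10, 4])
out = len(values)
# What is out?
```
Trace:
  values=[25, 22, 10, 12, 26]
  values=[25, 22, 10, 12, 26, 10, 4]
  values=[25, 22, 10, 12, 26, 10, 4], out=7

Final answer: 7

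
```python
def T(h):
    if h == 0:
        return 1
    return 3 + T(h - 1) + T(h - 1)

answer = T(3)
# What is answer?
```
Call trace (a repeated sub-call is expanded the first time; later identical calls just restate its return value):
T(h=3)
  T(h=2)
    T(h=1)
      T(h=0)
      -> return 1
      T(h=0)
      -> return 1
    -> return 5
    T(h=1) -> return 5  (same call as traced above)
  -> return 13
  T(h=2) -> return 13  (same call as traced above)
-> return 29

Final answer: 29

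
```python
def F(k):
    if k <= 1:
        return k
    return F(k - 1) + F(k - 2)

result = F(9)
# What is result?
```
Call trace (a repeated sub-call is expanded the first time; later identical calls just restate its return value):
F(k=9)
  F(k=8)
    F(k=7)
      F(k=6)
        F(k=5)
          F(k=4)
            F(k=3)
              F(k=2)
                F(k=1)
                -> return 1
                F(k=0)
                -> return 0
              -> return 1
              F(k=1)
              -> return 1
            -> return 2
            F(k=2) -> return 1  (same call as traced above)
          -> return 3
          F(k=3) -> return 2  (same call as traced above)
        -> return 5
        F(k=4) -> return 3  (same call as traced above)
      -> return 8
      F(k=5) -> return 5  (same call as traced above)
    -> return 13
    F(k=6) -> return 8  (same call as traced above)
  -> return 21
  F(k=7) -> return 13  (same call as traced above)
-> return 34

Final answer: 34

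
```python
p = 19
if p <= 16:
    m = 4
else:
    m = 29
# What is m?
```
Trace:
  p=19
  p=19, m=29

Final answer: 29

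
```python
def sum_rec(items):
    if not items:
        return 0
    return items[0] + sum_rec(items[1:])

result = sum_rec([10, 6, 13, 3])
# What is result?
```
Call trace:
sum_rec(items=[10, 6, 13, 3])
  sum_rec(items=[6, 13, 3])
    sum_rec(items=[13, 3])
      sum_rec(items=[3])
        sum_rec(items=[])
        -> return 0
      -> return 3
    -> return 16
  -> return 22
-> return 32

Final answer: 32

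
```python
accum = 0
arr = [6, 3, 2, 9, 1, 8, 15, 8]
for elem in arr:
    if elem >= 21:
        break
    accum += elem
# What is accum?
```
Trace:
  accum=0
  accum=6, elem=6
  accum=9, elem=3
  accum=11, elem=2
  accum=20, elem=9
  accum=21, elem=1
  accum=29, elem=8
  accum=44, elem=15
  accum=52, elem=8

Final answer: 52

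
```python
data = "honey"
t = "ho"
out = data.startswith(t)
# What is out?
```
Trace:
  data='honey'
  data='honey', t='ho'
  data='honey', t='ho', out=True

Final answer: True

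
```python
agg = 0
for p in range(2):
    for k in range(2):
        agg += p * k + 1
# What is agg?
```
Trace:
  agg=0
  agg=1, p=0, k=0
  agg=2, p=0, k=1
  agg=3, p=1, k=0
  agg=5, p=1, k=1

Final answer: 5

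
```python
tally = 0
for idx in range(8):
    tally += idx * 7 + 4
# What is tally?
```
Trace:
  tally=0
  tally=4, idx=0
  tally=15, idx=1
  tally=33, idx=2
  tally=58, idx=3
  tally=90, idx=4
  tally=129, idx=5
  tally=175, idx=6
  tally=228, idx=7

Final answer: 228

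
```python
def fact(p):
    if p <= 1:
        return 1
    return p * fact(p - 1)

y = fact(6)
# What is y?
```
Call trace:
fact(p=6)
  fact(p=5)
    fact(p=4)
      fact(p=3)
        fact(p=2)
          fact(p=1)
          -> return 1
        -> return 2
      -> return 6
    -> return 24
  -> return 120
-> return 720

Final answer: 720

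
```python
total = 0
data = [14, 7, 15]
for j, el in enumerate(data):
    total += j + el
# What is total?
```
Trace:
  total=0
  total=14, j=0, el=14
  total=22, j=1, el=7
  total=39, j=2, el=15

Final answer: 39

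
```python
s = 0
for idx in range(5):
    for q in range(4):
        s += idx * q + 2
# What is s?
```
Trace:
  s=0
  s=2, idx=0, q=0
  s=4, idx=0, q=1
  s=6, idx=0, q=2
  s=8, idx=0, q=3
  s=10, idx=1, q=0
  s=13, idx=1, q=1
  s=17, idx=1, q=2
  s=22, idx=1, q=3
  s=24, idx=2, q=0
  s=28, idx=2, q=1
  s=34, idx=2, q=2
  s=42, idx=2, q=3
  s=44, idx=3, q=0
  s=49, idx=3, q=1
  s=57, idx=3, q=2
  s=68, idx=3, q=3
  s=70, idx=4, q=0
  s=76, idx=4, q=1
  s=86, idx=4, q=2
  s=100, idx=4, q=3

Final answer: 100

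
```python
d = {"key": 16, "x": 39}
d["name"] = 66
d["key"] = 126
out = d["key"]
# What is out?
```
Trace:
  d={'key': 16, 'x': 39}
  d={'key': 16, 'x': 39, 'name': 66}
  d={'key': 126, 'x': 39, 'name': 66}
  d={'key': 126, 'x': 39, 'name': 66}, out=126

Final answer: 126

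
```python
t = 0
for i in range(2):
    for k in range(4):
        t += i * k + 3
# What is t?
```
Trace:
  t=0
  t=3, i=0, k=0
  t=6, i=0, k=1
  t=9, i=0, k=2
  t=12, i=0, k=3
  t=15, i=1, k=0
  t=19, i=1, k=1
  t=24, i=1, k=2
  t=30, i=1, k=3

Final answer: 30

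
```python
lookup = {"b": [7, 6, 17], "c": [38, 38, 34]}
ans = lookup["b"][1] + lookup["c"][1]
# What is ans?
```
Trace:
  lookup={'b': [7, 6, 17], 'c': [38, 38, 34]}
  lookup={'b': [7, 6, 17], 'c': [38, 38, 34]}, ans=44

Final answer: 44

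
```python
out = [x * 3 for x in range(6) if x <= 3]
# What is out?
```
Trace:
  x=0
  x=1
  x=2
  x=3
  x=4
  x=5
  out=[0, 3, 6, 9]

Final answer: [0, 3, 6, 9]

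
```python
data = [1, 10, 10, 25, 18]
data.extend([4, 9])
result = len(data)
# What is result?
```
Trace:
  data=[1, 10, 10, 25, 18]
  data=[1, 10, 10, 25, 18, 4, 9]
  data=[1, 10, 10, 25, 18, 4, 9], result=7

Final answer: 7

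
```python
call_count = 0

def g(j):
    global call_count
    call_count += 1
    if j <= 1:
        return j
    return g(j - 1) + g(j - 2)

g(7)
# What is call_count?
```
Call trace (a repeated sub-call is expanded the first time; later identical calls just restate its return value):
g(j=7)
  g(j=6)
    g(j=5)
      g(j=4)
        g(j=3)
          g(j=2)
            g(j=1)
            -> return 1
            g(j=0)
            -> return 0
          -> return 1
          g(j=1)
          -> return 1
        -> return 2
        g(j=2) -> return 1  (same call as traced above)
      -> return 3
      g(j=3) -> return 2  (same call as traced above)
    -> return 5
    g(j=4) -> return 3  (same call as traced above)
  -> return 8
  g(j=5) -> return 5  (same call as traced above)
-> return 13

call_count is incremented once per call, so count the calls in each subtree. Let C(j) = number of calls made by g(j).
C(0) = C(1) = 1 (base case, no recursion); C(j) = 1 + C(j - 1) + C(j - 2) otherwise.
C(2) = 1 + C(1) + C(0) = 1 + 1 + 1 = 3
C(3) = 1 + C(2) + C(1) = 1 + 3 + 1 = 5
C(4) = 1 + C(3) + C(2) = 1 + 5 + 3 = 9
C(5) = 1 + C(4) + C(3) = 1 + 9 + 5 = 15
C(6) = 1 + C(5) + C(4) = 1 + 15 + 9 = 25
C(7) = 1 + C(6) + C(5) = 1 + 25 + 15 = 41
call_count = C(7) = 41

Final answer: 41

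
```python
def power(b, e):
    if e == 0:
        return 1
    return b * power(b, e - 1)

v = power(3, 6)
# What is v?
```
Call trace:
power(b=3, e=6)
  power(b=3, e=5)
    power(b=3, e=4)
      power(b=3, e=3)
        power(b=3, e=2)
          power(b=3, e=1)
            power(b=3, e=0)
            -> return 1
          -> return 3
        -> return 9
      -> return 27
    -> return 81
  -> return 243
-> return 729

Final answer: 729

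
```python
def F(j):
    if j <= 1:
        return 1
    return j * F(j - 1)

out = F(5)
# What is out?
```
Call trace:
F(j=5)
  F(j=4)
    F(j=3)
      F(j=2)
        F(j=1)
        -> return 1
      -> return 2
    -> return 6
  -> return 24
-> return 120

Final answer: 120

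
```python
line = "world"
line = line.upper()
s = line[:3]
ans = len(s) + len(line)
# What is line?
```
Trace:
  line='world'
  line='WORLD'
  line='WORLD', s='WOR'
  line='WORLD', s='WOR', ans=8

Final answer: 'WORLD'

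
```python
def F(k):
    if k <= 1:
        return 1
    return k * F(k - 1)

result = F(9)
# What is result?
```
Call trace:
F(k=9)
  F(k=8)
    F(k=7)
      F(k=6)
        F(k=5)
          F(k=4)
            F(k=3)
              F(k=2)
                F(k=1)
                -> return 1
              -> return 2
            -> return 6
          -> return 24
        -> return 120
      -> return 720
    -> return 5040
  -> return 40320
-> return 362880

Final answer: 362880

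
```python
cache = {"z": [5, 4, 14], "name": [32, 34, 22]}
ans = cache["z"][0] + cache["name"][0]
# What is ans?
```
Trace:
  cache={'z': [5, 4, 14], 'name': [32, 34, 22]}
  cache={'z': [5, 4, 14], 'name': [32, 34, 22]}, ans=37

Final answer: 37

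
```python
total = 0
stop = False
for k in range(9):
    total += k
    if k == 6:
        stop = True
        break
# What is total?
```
Trace:
  total=0
  total=0, stop=False
  total=0, stop=False, k=0
  total=1, stop=False, k=1
  total=3, stop=False, k=2
  total=6, stop=False, k=3
  total=10, stop=False, k=4
  total=15, stop=False, k=5
  total=21, stop=True, k=6

Final answer: 21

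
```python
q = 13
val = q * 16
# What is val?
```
Trace:
  q=13
  q=13, val=208

Final answer: 208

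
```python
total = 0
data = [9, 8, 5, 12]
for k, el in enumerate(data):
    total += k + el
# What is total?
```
Trace:
  total=0
  total=9, k=0, el=9
  total=18, k=1, el=8
  total=25, k=2, el=5
  total=40, k=3, el=12

Final answer: 40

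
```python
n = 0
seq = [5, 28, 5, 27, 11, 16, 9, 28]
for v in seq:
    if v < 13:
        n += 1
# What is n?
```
Trace:
  n=0
  n=1, v=5
  n=1, v=28
  n=2, v=5
  n=2, v=27
  n=3, v=11
  n=3, v=16
  n=4, v=9
  n=4, v=28

Final answer: 4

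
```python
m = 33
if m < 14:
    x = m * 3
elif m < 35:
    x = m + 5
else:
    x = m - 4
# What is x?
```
Trace:
  m=33
  m=33, x=38

Final answer: 38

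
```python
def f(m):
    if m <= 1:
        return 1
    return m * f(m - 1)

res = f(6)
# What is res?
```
Call trace:
f(m=6)
  f(m=5)
    f(m=4)
      f(m=3)
        f(m=2)
          f(m=1)
          -> return 1
        -> return 2
      -> return 6
    -> return 24
  -> return 120
-> return 720

Final answer: 720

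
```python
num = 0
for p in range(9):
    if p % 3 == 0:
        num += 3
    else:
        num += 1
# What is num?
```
Trace:
  num=0
  num=3, p=0
  num=4, p=1
  num=5, p=2
  num=8, p=3
  num=9, p=4
  num=10, p=5
  num=13, p=6
  num=14, p=7
  num=15, p=8

Final answer: 15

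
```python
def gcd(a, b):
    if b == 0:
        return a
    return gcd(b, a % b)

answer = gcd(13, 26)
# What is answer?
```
Call trace:
gcd(a=13, b=26)
  gcd(a=26, b=13)
    gcd(a=13, b=0)
    -> return 13
  -> return 13
-> return 13

Final answer: 13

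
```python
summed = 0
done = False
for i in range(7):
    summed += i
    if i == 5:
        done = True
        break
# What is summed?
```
Trace:
  summed=0
  summed=0, done=False
  summed=0, done=False, i=0
  summed=1, done=False, i=1
  summed=3, done=False, i=2
  summed=6, done=False, i=3
  summed=10, done=False, i=4
  summed=15, done=True, i=5

Final answer: 15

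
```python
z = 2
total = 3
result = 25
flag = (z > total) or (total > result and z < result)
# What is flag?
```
Trace:
  z=2
  z=2, total=3
  z=2, total=3, result=25
  z=2, total=3, result=25, flag=False

Final answer: False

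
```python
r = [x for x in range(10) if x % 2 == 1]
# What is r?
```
Trace:
  x=0
  x=1
  x=2
  x=3
  x=4
  x=5
  x=6
  x=7
  x=8
  x=9
  r=[1, 3, 5, 7, 9]

Final answer: [1, 3, 5, 7, 9]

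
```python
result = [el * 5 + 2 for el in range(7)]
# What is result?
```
Trace:
  el=0
  el=1
  el=2
  el=3
  el=4
  el=5
  el=6
  result=[2, 7, 12, 17, 22, 27, 32]

Final answer: [2, 7, 12, 17, 22, 27, 32]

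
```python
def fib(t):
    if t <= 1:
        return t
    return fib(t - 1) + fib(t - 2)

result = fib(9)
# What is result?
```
Call trace (a repeated sub-call is expanded the first time; later identical calls just restate its return value):
fib(t=9)
  fib(t=8)
    fib(t=7)
      fib(t=6)
        fib(t=5)
          fib(t=4)
            fib(t=3)
              fib(t=2)
                fib(t=1)
                -> return 1
                fib(t=0)
                -> return 0
              -> return 1
              fib(t=1)
              -> return 1
            -> return 2
            fib(t=2) -> return 1  (same call as traced above)
          -> return 3
          fib(t=3) -> return 2  (same call as traced above)
        -> return 5
        fib(t=4) -> return 3  (same call as traced above)
      -> return 8
      fib(t=5) -> return 5  (same call as traced above)
    -> return 13
    fib(t=6) -> return 8  (same call as traced above)
  -> return 21
  fib(t=7) -> return 13  (same call as traced above)
-> return 34

Final answer: 34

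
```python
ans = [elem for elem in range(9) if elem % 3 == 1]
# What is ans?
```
Trace:
  elem=0
  elem=1
  elem=2
  elem=3
  elem=4
  elem=5
  elem=6
  elem=7
  elem=8
  ans=[1, 4, 7]

Final answer: [1, 4, 7]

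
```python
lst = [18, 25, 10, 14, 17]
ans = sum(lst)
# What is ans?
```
Trace:
  lst=[18, 25, 10, 14, 17]
  lst=[18, 25, 10, 14, 17], ans=84

Final answer: 84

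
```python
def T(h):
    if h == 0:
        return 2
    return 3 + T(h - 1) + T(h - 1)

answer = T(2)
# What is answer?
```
Call trace (a repeated sub-call is expanded the first time; later identical calls just restate its return value):
T(h=2)
  T(h=1)
    T(h=0)
    -> return 2
    T(h=0)
    -> return 2
  -> return 7
  T(h=1) -> return 7  (same call as traced above)
-> return 17

Final answer: 17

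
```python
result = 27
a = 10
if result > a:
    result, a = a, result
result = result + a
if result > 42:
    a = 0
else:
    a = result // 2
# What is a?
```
Trace:
  result=27
  result=27, a=10
  result=10, a=27
  result=37, a=27
  result=37, a=18

Final answer: 18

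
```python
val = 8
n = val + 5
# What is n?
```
Trace:
  val=8
  val=8, n=13

Final answer: 13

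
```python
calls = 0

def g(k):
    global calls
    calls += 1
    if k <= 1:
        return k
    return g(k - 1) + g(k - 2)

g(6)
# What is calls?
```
Call trace (a repeated sub-call is expanded the first time; later identical calls just restate its return value):
g(k=6)
  g(k=5)
    g(k=4)
      g(k=3)
        g(k=2)
          g(k=1)
          -> return 1
          g(k=0)
          -> return 0
        -> return 1
        g(k=1)
        -> return 1
      -> return 2
      g(k=2) -> return 1  (same call as traced above)
    -> return 3
    g(k=3) -> return 2  (same call as traced above)
  -> return 5
  g(k=4) -> return 3  (same call as traced above)
-> return 8

calls is incremented once per call, so count the calls in each subtree. Let C(k) = number of calls made by g(k).
C(0) = C(1) = 1 (base case, no recursion); C(k) = 1 + C(k - 1) + C(k - 2) otherwise.
C(2) = 1 + C(1) + C(0) = 1 + 1 + 1 = 3
C(3) = 1 + C(2) + C(1) = 1 + 3 + 1 = 5
C(4) = 1 + C(3) + C(2) = 1 + 5 + 3 = 9
C(5) = 1 + C(4) + C(3) = 1 + 9 + 5 = 15
C(6) = 1 + C(5) + C(4) = 1 + 15 + 9 = 25
calls = C(6) = 25

Final answer: 25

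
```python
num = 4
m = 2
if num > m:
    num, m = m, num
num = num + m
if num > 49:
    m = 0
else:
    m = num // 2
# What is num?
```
Trace:
  num=4
  num=4, m=2
  num=2, m=4
  num=6, m=4
  num=6, m=3

Final answer: 6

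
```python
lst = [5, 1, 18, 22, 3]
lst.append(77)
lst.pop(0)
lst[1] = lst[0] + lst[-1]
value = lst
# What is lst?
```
Trace:
  lst=[5, 1, 18, 22, 3]
  lst=[5, 1, 18, 22, 3, 77]
  lst=[1, 18, 22, 3, 77]
  lst=[1, 78, 22, 3, 77]
  lst=[1, 78, 22, 3, 77], value=[1, 78, 22, 3, 77]

Final answer: [1, 78, 22, 3, 77]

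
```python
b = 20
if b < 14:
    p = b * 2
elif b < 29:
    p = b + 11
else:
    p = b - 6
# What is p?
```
Trace:
  b=20
  b=20, p=31

Final answer: 31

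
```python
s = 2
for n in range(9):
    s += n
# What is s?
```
Trace:
  s=2
  s=2, n=0
  s=3, n=1
  s=5, n=2
  s=8, n=3
  s=12, n=4
  s=17, n=5
  s=23, n=6
  s=30, n=7
  s=38, n=8

Final answer: 38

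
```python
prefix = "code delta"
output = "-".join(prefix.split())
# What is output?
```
Trace:
  prefix='code delta'
  prefix='code delta', output='code-delta'

Final answer: 'code-delta'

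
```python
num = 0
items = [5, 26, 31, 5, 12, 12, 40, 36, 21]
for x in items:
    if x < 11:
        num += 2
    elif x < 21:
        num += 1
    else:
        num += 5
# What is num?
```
Trace:
  num=0
  num=2, x=5
  num=7, x=26
  num=12, x=31
  num=14, x=5
  num=15, x=12
  num=16, x=12
  num=21, x=40
  num=26, x=36
  num=31, x=21

Final answer: 31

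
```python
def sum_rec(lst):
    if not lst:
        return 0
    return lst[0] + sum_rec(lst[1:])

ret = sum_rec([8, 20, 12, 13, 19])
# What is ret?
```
Call trace:
sum_rec(lst=[8, 20, 12, 13, 19])
  sum_rec(lst=[20, 12, 13, 19])
    sum_rec(lst=[12, 13, 19])
      sum_rec(lst=[13, 19])
        sum_rec(lst=[19])
          sum_rec(lst=[])
          -> return 0
        -> return 19
      -> return 32
    -> return 44
  -> return 64
-> return 72

Final answer: 72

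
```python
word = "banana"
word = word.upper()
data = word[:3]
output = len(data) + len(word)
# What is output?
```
Trace:
  word='banana'
  word='BANANA'
  word='BANANA', data='BAN'
  word='BANANA', data='BAN', output=9

Final answer: 9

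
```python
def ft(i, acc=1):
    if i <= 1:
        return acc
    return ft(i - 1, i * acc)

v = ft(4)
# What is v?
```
Call trace:
ft(i=4, acc=1)
  ft(i=3, acc=4)
    ft(i=2, acc=12)
      ft(i=1, acc=24)
      -> return 24
    -> return 24
  -> return 24
-> return 24

Final answer: 24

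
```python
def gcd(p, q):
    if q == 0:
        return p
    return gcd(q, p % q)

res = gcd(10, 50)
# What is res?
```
Call trace:
gcd(p=10, q=50)
  gcd(p=50, q=10)
    gcd(p=10, q=0)
    -> return 10
  -> return 10
-> return 10

Final answer: 10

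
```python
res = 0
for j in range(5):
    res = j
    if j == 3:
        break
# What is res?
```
Trace:
  res=0
  res=0, j=0
  res=1, j=1
  res=2, j=2
  res=3, j=3

Final answer: 3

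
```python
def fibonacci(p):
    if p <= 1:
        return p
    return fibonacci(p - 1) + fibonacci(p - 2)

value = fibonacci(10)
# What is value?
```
Call trace (a repeated sub-call is expanded the first time; later identical calls just restate its return value):
fibonacci(p=10)
  fibonacci(p=9)
    fibonacci(p=8)
      fibonacci(p=7)
        fibonacci(p=6)
          fibonacci(p=5)
            fibonacci(p=4)
              fibonacci(p=3)
                fibonacci(p=2)
                  fibonacci(p=1)
                  -> return 1
                  fibonacci(p=0)
                  -> return 0
                -> return 1
                fibonacci(p=1)
                -> return 1
              -> return 2
              fibonacci(p=2) -> return 1  (same call as traced above)
            -> return 3
            fibonacci(p=3) -> return 2  (same call as traced above)
          -> return 5
          fibonacci(p=4) -> return 3  (same call as traced above)
        -> return 8
        fibonacci(p=5) -> return 5  (same call as traced above)
      -> return 13
      fibonacci(p=6) -> return 8  (same call as traced above)
    -> return 21
    fibonacci(p=7) -> return 13  (same call as traced above)
  -> return 34
  fibonacci(p=8) -> return 21  (same call as traced above)
-> return 55

Final answer: 55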